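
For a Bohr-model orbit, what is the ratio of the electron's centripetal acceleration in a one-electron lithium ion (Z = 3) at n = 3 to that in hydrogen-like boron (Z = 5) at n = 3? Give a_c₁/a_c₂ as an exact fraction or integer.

a_c ∝ Z^3 · n^-4
a_c₁/a_c₂ = (3/5)^3 · (3/3)^-4 = 27/125

27/125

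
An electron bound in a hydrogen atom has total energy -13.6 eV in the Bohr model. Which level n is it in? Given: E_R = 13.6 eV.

1

E_n = −E_R Z²/n² ⇒ n² = E_R Z²/(−E_n) = 13.6 × 1² / 13.6 ≈ 1.00
n = 1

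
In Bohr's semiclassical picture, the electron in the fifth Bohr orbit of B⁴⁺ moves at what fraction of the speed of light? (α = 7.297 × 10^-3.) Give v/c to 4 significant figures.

0.007297

v_n = Zαc/n, so v/c = Zα/n = 5 × 0.007297 / 5 = 0.007297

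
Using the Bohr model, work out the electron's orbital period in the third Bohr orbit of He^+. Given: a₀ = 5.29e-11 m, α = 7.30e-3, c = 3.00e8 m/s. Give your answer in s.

1.02e-15 s

r = n²a₀/Z = 3²·5.29e-11/2 = 2.38e-10 m
v = Zαc/n = 2·0.00730·3.00e8/3 = 1.46e6 m/s
T = 2πr/v = 1.02e-15 s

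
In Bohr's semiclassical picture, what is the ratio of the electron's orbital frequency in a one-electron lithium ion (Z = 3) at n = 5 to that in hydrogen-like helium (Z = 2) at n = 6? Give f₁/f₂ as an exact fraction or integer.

486/125

f ∝ Z^2 · n^-3
f₁/f₂ = (3/2)^2 · (5/6)^-3 = 486/125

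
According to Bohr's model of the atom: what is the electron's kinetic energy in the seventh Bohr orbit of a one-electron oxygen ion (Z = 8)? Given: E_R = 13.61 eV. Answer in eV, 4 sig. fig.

For a Coulomb orbit the virial theorem gives K = −E_n.
E_n = −E_R·Z²/n², so K = E_R·Z²/n² = 13.61 × 8²/7² = 17.78 eV

17.78 eV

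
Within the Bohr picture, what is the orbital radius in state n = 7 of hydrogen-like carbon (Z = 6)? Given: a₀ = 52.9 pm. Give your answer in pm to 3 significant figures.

432 pm

r_n = n²a₀/Z = 7² × 52.9 / 6
    = 49 × 52.9 / 6 = 432 pm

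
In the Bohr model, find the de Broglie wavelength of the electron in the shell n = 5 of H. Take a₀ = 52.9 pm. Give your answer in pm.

1660 pm

The Bohr quantisation condition is nλ = 2πr_n.
r_n = n²a₀/Z = 1320 pm
λ = 2πr_n/n = 2π·1320/5 = 1660 pm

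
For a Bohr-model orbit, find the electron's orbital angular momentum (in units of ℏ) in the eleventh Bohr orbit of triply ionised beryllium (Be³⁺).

11

L_n = nℏ, so L/ℏ = n = 11.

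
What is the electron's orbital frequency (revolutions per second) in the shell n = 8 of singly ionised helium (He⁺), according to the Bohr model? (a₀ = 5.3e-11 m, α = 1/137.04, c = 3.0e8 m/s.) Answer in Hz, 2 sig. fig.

r = n²a₀/Z = 1.7e-9 m, v = Zαc/n = 5.5e5 m/s
f = v/(2πr) = 5.1e13 Hz

5.1e13 Hz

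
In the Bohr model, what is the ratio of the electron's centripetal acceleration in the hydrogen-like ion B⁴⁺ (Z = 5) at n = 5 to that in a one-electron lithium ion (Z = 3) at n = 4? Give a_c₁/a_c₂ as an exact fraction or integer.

a_c ∝ Z^3 · n^-4
a_c₁/a_c₂ = (5/3)^3 · (5/4)^-4 = 256/135

256/135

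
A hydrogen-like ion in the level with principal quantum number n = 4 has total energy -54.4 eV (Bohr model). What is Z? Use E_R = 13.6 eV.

8

E_n = −E_R Z²/n² ⇒ Z² = −E_n n²/E_R = 54.4 × 4² / 13.6 ≈ 64.00
Z = 8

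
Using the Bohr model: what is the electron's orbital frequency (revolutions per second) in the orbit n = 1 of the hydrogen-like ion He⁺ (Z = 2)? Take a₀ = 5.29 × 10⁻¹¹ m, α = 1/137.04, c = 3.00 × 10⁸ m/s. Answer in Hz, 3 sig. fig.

r = n²a₀/Z = 2.65 × 10⁻¹¹ m, v = Zαc/n = 4.38 × 10⁶ m/s
f = v/(2πr) = 2.63 × 10¹⁶ Hz

2.63 × 10¹⁶ Hz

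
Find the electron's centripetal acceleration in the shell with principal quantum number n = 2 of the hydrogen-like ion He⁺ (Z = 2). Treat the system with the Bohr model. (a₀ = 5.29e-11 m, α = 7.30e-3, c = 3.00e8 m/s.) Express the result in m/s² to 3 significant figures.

4.53e22 m/s²

r = n²a₀/Z = 1.06e-10 m, v = Zαc/n = 2.19e6 m/s
a = v²/r = (2.19e6)² / 1.06e-10 = 4.53e22 m/s²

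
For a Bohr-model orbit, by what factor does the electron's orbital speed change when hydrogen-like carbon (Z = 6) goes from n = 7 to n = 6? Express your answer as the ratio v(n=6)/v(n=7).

v ∝ Z^1 · n^-1; with Z fixed, v ∝ n^-1.
v(n=6)/v(n=7) = (6/7)^-1 = 7/6

7/6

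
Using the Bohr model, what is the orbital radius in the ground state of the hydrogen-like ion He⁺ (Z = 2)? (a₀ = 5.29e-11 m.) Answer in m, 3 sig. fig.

2.65e-11 m

r_n = n²a₀/Z = 1² × 5.29e-11 / 2
    = 1 × 5.29e-11 / 2 = 2.65e-11 m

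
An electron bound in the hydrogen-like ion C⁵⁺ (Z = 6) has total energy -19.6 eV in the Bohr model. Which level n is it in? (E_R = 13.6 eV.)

5

E_n = −E_R Z²/n² ⇒ n² = E_R Z²/(−E_n) = 13.6 × 6² / 19.6 ≈ 24.98
n = 5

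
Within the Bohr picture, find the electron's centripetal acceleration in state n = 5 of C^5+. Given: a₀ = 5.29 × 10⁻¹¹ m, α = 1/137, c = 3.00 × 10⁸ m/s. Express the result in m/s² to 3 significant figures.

3.13 × 10²² m/s²

r = n²a₀/Z = 2.20 × 10⁻¹⁰ m, v = Zαc/n = 2.63 × 10⁶ m/s
a = v²/r = (2.63 × 10⁶)² / 2.20 × 10⁻¹⁰ = 3.13 × 10²² m/s²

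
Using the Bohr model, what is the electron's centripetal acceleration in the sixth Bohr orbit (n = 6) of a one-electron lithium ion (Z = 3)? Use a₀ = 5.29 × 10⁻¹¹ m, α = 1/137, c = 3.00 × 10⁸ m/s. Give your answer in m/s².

1.89 × 10²¹ m/s²

r = n²a₀/Z = 6.35 × 10⁻¹⁰ m, v = Zαc/n = 1.09 × 10⁶ m/s
a = v²/r = (1.09 × 10⁶)² / 6.35 × 10⁻¹⁰ = 1.89 × 10²¹ m/s²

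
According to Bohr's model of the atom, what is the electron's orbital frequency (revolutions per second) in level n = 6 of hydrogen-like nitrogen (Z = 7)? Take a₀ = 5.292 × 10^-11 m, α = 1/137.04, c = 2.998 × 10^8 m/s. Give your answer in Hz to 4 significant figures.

1.493 × 10^15 Hz

r = n²a₀/Z = 2.722 × 10^-10 m, v = Zαc/n = 2.552 × 10^6 m/s
f = v/(2πr) = 1.493 × 10^15 Hz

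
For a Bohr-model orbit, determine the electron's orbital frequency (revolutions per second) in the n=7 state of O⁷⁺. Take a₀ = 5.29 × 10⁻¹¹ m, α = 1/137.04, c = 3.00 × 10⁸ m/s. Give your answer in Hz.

1.23 × 10¹⁵ Hz

r = n²a₀/Z = 3.24 × 10⁻¹⁰ m, v = Zαc/n = 2.50 × 10⁶ m/s
f = v/(2πr) = 1.23 × 10¹⁵ Hz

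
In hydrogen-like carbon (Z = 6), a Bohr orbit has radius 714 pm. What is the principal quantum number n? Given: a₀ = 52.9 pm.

r_n = n²a₀/Z ⇒ n² = rZ/a₀ = 714 × 6 / 52.9 ≈ 80.98
n = 9

9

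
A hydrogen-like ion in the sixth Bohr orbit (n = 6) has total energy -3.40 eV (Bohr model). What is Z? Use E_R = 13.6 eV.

E_n = −E_R Z²/n² ⇒ Z² = −E_n n²/E_R = 3.40 × 6² / 13.6 ≈ 9.00
Z = 3

3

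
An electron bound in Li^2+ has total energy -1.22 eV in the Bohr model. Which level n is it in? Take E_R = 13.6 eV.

10

E_n = −E_R Z²/n² ⇒ n² = E_R Z²/(−E_n) = 13.6 × 3² / 1.22 ≈ 100.33
n = 10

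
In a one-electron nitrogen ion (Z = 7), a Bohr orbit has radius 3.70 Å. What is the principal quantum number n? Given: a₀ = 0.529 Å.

r_n = n²a₀/Z ⇒ n² = rZ/a₀ = 3.70 × 7 / 0.529 ≈ 48.96
n = 7

7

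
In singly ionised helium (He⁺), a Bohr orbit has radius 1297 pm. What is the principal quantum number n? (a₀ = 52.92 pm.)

7

r_n = n²a₀/Z ⇒ n² = rZ/a₀ = 1297 × 2 / 52.92 ≈ 49.02
n = 7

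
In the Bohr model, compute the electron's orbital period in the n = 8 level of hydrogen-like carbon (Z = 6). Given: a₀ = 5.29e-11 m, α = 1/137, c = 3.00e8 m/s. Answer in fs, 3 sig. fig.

2.16 fs

r = n²a₀/Z = 8²·5.29e-11/6 = 5.64e-10 m
v = Zαc/n = 6·0.00730·3.00e8/8 = 1.64e6 m/s
T = 2πr/v = 2.16e-15 s = 2.16 fs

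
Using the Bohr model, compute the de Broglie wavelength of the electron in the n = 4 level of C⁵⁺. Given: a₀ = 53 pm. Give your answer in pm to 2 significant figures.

220 pm

The Bohr quantisation condition is nλ = 2πr_n.
r_n = n²a₀/Z = 140 pm
λ = 2πr_n/n = 2π·140/4 = 220 pm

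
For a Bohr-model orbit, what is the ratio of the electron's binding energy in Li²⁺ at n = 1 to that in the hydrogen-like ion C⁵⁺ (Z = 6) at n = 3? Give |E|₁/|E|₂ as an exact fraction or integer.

|E| ∝ Z^2 · n^-2
|E|₁/|E|₂ = (3/6)^2 · (1/3)^-2 = 9/4

9/4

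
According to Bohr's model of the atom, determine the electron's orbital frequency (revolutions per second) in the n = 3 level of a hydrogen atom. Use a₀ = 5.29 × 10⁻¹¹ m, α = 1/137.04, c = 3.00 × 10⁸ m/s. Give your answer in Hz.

2.44 × 10¹⁴ Hz

r = n²a₀/Z = 4.76 × 10⁻¹⁰ m, v = Zαc/n = 7.30 × 10⁵ m/s
f = v/(2πr) = 2.44 × 10¹⁴ Hz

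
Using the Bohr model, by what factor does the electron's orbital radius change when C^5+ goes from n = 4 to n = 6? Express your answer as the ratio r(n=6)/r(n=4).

9/4

r ∝ Z^-1 · n^2; with Z fixed, r ∝ n^2.
r(n=6)/r(n=4) = (6/4)^2 = 9/4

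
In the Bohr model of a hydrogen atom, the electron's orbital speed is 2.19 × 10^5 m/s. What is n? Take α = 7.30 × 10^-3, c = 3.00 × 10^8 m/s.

v_n = Zαc/n ⇒ n = Zαc/v = 1 × 0.00730 × 3.00 × 10^8 / 2.19 × 10^5 ≈ 10.00
n = 10

10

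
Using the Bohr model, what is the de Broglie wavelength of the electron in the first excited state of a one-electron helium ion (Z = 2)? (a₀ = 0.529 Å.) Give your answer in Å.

The Bohr quantisation condition is nλ = 2πr_n.
r_n = n²a₀/Z = 1.06 Å
λ = 2πr_n/n = 2π·1.06/2 = 3.32 Å

3.32 Å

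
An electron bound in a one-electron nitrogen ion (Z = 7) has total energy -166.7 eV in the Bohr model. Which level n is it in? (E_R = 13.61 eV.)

E_n = −E_R Z²/n² ⇒ n² = E_R Z²/(−E_n) = 13.61 × 7² / 166.7 ≈ 4.00
n = 2

2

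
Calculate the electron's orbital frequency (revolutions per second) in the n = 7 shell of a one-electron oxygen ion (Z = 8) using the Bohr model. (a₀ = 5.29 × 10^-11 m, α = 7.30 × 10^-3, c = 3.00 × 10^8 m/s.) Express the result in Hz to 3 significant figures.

r = n²a₀/Z = 3.24 × 10^-10 m, v = Zαc/n = 2.50 × 10^6 m/s
f = v/(2πr) = 1.23 × 10^15 Hz

1.23 × 10^15 Hz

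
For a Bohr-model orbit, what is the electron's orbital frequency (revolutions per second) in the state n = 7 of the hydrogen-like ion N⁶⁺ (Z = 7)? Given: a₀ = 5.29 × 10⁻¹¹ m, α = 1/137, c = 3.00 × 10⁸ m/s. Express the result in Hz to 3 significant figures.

r = n²a₀/Z = 3.70 × 10⁻¹⁰ m, v = Zαc/n = 2.19 × 10⁶ m/s
f = v/(2πr) = 9.41 × 10¹⁴ Hz

9.41 × 10¹⁴ Hz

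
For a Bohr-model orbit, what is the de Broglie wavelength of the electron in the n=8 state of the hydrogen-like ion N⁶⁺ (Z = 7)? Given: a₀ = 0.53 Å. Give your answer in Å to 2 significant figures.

3.8 Å

The Bohr quantisation condition is nλ = 2πr_n.
r_n = n²a₀/Z = 4.8 Å
λ = 2πr_n/n = 2π·4.8/8 = 3.8 Å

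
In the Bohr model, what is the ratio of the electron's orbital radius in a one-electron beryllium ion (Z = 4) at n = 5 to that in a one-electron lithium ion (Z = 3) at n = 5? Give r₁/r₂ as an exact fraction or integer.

r ∝ Z^-1 · n^2
r₁/r₂ = (4/3)^-1 · (5/5)^2 = 3/4

3/4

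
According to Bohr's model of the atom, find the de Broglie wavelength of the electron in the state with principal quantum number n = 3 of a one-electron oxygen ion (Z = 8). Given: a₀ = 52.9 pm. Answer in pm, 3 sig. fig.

125 pm

The Bohr quantisation condition is nλ = 2πr_n.
r_n = n²a₀/Z = 59.5 pm
λ = 2πr_n/n = 2π·59.5/3 = 125 pm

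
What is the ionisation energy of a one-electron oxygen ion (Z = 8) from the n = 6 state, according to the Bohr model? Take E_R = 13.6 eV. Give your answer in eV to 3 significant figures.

E_n = −E_R·Z²/n² = −13.6 × 8²/6² eV = -24.2 eV
Ionisation energy = −E_n = 24.2 eV

24.2 eV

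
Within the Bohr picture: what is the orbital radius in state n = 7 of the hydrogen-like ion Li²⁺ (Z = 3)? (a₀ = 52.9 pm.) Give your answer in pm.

864 pm

r_n = n²a₀/Z = 7² × 52.9 / 3
    = 49 × 52.9 / 3 = 864 pm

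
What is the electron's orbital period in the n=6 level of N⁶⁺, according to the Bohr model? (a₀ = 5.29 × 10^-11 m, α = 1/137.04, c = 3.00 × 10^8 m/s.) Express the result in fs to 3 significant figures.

r = n²a₀/Z = 6²·5.29 × 10^-11/7 = 2.72 × 10^-10 m
v = Zαc/n = 7·0.00730·3.00 × 10^8/6 = 2.55 × 10^6 m/s
T = 2πr/v = 6.69 × 10^-16 s = 0.669 fs

0.669 fs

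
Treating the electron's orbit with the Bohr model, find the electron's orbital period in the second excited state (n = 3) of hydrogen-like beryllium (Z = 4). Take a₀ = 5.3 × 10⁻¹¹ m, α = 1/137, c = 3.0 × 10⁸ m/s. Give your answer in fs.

r = n²a₀/Z = 3²·5.3 × 10⁻¹¹/4 = 1.2 × 10⁻¹⁰ m
v = Zαc/n = 4·0.0073·3.0 × 10⁸/3 = 2.9 × 10⁶ m/s
T = 2πr/v = 2.6 × 10⁻¹⁶ s = 0.26 fs

0.26 fs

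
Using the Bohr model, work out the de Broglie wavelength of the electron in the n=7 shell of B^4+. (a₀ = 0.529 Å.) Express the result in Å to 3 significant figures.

4.65 Å

The Bohr quantisation condition is nλ = 2πr_n.
r_n = n²a₀/Z = 5.18 Å
λ = 2πr_n/n = 2π·5.18/7 = 4.65 Å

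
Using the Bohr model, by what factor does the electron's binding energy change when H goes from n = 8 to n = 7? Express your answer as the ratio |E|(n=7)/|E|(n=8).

|E| ∝ Z^2 · n^-2; with Z fixed, |E| ∝ n^-2.
|E|(n=7)/|E|(n=8) = (7/8)^-2 = 64/49

64/49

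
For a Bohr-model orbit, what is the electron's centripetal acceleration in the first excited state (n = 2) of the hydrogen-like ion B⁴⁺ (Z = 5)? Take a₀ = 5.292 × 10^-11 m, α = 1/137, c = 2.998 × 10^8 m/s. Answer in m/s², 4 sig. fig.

r = n²a₀/Z = 4.234 × 10^-11 m, v = Zαc/n = 5.471 × 10^6 m/s
a = v²/r = (5.471 × 10^6)² / 4.234 × 10^-11 = 7.070 × 10^23 m/s²

7.070 × 10^23 m/s²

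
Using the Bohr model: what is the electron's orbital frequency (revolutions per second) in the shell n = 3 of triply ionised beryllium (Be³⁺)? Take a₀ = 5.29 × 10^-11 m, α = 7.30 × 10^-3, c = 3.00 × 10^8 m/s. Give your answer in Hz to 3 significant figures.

r = n²a₀/Z = 1.19 × 10^-10 m, v = Zαc/n = 2.92 × 10^6 m/s
f = v/(2πr) = 3.90 × 10^15 Hz

3.90 × 10^15 Hz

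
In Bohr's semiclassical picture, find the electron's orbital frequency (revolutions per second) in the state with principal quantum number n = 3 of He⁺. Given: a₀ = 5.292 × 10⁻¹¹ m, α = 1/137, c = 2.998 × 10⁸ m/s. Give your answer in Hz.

r = n²a₀/Z = 2.381 × 10⁻¹⁰ m, v = Zαc/n = 1.459 × 10⁶ m/s
f = v/(2πr) = 9.750 × 10¹⁴ Hz

9.750 × 10¹⁴ Hz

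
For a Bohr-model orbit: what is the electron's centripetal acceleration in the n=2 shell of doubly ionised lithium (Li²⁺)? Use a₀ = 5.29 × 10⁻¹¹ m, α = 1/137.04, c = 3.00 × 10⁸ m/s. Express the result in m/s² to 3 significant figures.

1.53 × 10²³ m/s²

r = n²a₀/Z = 7.05 × 10⁻¹¹ m, v = Zαc/n = 3.28 × 10⁶ m/s
a = v²/r = (3.28 × 10⁶)² / 7.05 × 10⁻¹¹ = 1.53 × 10²³ m/s²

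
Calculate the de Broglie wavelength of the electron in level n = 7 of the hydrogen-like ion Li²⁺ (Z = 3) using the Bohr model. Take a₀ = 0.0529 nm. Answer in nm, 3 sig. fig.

0.776 nm

The Bohr quantisation condition is nλ = 2πr_n.
r_n = n²a₀/Z = 0.864 nm
λ = 2πr_n/n = 2π·0.864/7 = 0.776 nm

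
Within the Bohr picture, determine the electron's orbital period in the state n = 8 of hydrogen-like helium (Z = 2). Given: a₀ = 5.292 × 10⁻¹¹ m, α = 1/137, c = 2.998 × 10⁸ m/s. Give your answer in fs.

19.45 fs

r = n²a₀/Z = 8²·5.292 × 10⁻¹¹/2 = 1.693 × 10⁻⁹ m
v = Zαc/n = 2·0.007299·2.998 × 10⁸/8 = 5.471 × 10⁵ m/s
T = 2πr/v = 1.945 × 10⁻¹⁴ s = 19.45 fs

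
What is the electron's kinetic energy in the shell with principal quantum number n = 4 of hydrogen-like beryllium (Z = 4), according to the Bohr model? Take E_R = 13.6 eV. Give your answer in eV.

For a Coulomb orbit the virial theorem gives K = −E_n.
E_n = −E_R·Z²/n², so K = E_R·Z²/n² = 13.6 × 4²/4² = 13.6 eV

13.6 eV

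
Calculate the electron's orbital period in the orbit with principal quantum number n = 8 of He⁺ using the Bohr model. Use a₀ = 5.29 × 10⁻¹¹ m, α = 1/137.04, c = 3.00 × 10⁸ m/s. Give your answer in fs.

r = n²a₀/Z = 8²·5.29 × 10⁻¹¹/2 = 1.69 × 10⁻⁹ m
v = Zαc/n = 2·0.00730·3.00 × 10⁸/8 = 5.47 × 10⁵ m/s
T = 2πr/v = 1.94 × 10⁻¹⁴ s = 19.4 fs

19.4 fs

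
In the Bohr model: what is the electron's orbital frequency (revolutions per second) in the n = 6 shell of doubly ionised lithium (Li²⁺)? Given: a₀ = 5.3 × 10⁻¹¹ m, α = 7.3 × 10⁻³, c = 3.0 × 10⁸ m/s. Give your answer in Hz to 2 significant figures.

2.7 × 10¹⁴ Hz

r = n²a₀/Z = 6.4 × 10⁻¹⁰ m, v = Zαc/n = 1.1 × 10⁶ m/s
f = v/(2πr) = 2.7 × 10¹⁴ Hz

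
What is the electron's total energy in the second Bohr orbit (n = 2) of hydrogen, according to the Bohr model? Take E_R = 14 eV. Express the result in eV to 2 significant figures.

-3.5 eV

E_n = −E_R·Z²/n² = −14 × 1²/2² = -3.5 eV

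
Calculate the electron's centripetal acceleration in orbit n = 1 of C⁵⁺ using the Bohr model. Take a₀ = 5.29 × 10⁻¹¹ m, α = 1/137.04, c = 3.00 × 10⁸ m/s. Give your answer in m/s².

1.96 × 10²⁵ m/s²

r = n²a₀/Z = 8.82 × 10⁻¹² m, v = Zαc/n = 1.31 × 10⁷ m/s
a = v²/r = (1.31 × 10⁷)² / 8.82 × 10⁻¹² = 1.96 × 10²⁵ m/s²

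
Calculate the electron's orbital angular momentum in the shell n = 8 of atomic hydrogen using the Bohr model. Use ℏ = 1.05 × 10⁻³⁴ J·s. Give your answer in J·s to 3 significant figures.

L_n = nℏ = 8 × 1.05 × 10⁻³⁴ = 8.40 × 10⁻³⁴ J·s

8.40 × 10⁻³⁴ J·s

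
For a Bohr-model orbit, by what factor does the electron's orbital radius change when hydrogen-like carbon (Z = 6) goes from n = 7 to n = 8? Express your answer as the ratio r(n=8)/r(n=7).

r ∝ Z^-1 · n^2; with Z fixed, r ∝ n^2.
r(n=8)/r(n=7) = (8/7)^2 = 64/49

64/49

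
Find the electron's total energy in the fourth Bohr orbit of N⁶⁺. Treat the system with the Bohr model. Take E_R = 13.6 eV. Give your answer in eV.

E_n = −E_R·Z²/n² = −13.6 × 7²/4² = -41.6 eV

-41.6 eV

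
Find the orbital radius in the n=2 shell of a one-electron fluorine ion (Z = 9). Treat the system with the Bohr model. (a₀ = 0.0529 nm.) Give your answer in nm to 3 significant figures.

r_n = n²a₀/Z = 2² × 0.0529 / 9
    = 4 × 0.0529 / 9 = 0.0235 nm

0.0235 nm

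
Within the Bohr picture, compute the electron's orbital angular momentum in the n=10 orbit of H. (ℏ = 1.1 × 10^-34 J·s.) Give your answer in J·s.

1.1 × 10^-33 J·s

L_n = nℏ = 10 × 1.1 × 10^-34 = 1.1 × 10^-33 J·s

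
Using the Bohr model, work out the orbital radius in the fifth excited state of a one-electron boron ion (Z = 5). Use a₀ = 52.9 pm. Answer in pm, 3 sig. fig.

381 pm

r_n = n²a₀/Z = 6² × 52.9 / 5
    = 36 × 52.9 / 5 = 381 pm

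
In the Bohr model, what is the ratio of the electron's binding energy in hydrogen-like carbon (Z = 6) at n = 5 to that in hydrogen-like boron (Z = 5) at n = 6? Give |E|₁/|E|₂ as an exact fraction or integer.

|E| ∝ Z^2 · n^-2
|E|₁/|E|₂ = (6/5)^2 · (5/6)^-2 = 1296/625

1296/625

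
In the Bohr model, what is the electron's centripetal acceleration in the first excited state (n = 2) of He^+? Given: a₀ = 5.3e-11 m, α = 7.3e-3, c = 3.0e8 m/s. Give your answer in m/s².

4.5e22 m/s²

r = n²a₀/Z = 1.1e-10 m, v = Zαc/n = 2.2e6 m/s
a = v²/r = (2.2e6)² / 1.1e-10 = 4.5e22 m/s²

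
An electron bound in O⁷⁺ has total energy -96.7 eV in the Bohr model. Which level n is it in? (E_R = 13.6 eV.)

E_n = −E_R Z²/n² ⇒ n² = E_R Z²/(−E_n) = 13.6 × 8² / 96.7 ≈ 9.00
n = 3

3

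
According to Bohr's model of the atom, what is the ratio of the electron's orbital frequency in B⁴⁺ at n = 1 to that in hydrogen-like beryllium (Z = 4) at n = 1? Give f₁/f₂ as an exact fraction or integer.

25/16

f ∝ Z^2 · n^-3
f₁/f₂ = (5/4)^2 · (1/1)^-3 = 25/16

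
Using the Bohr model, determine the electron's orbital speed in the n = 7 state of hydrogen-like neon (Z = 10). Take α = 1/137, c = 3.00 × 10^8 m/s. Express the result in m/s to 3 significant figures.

3.13 × 10^6 m/s

v_n = Zαc/n = 10 × 0.00730 × 3.00 × 10^8 / 7
    = 3.13 × 10^6 m/s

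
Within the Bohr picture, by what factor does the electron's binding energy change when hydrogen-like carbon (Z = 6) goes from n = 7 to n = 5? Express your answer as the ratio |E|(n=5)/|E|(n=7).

49/25

|E| ∝ Z^2 · n^-2; with Z fixed, |E| ∝ n^-2.
|E|(n=5)/|E|(n=7) = (5/7)^-2 = 49/25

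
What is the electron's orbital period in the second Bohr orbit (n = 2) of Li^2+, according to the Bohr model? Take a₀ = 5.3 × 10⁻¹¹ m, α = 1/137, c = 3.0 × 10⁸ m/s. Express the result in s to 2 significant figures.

r = n²a₀/Z = 2²·5.3 × 10⁻¹¹/3 = 7.1 × 10⁻¹¹ m
v = Zαc/n = 3·0.0073·3.0 × 10⁸/2 = 3.3 × 10⁶ m/s
T = 2πr/v = 1.4 × 10⁻¹⁶ s

1.4 × 10⁻¹⁶ s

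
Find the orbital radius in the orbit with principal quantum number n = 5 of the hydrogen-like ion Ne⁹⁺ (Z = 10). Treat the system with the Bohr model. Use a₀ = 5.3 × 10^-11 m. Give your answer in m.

r_n = n²a₀/Z = 5² × 5.3 × 10^-11 / 10
    = 25 × 5.3 × 10^-11 / 10 = 1.3 × 10^-10 m

1.3 × 10^-10 m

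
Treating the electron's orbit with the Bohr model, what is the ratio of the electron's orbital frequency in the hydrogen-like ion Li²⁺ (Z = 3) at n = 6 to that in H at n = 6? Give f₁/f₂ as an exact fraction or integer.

9

f ∝ Z^2 · n^-3
f₁/f₂ = (3/1)^2 · (6/6)^-3 = 9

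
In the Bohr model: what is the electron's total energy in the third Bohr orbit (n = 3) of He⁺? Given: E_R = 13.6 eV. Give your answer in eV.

-6.04 eV

E_n = −E_R·Z²/n² = −13.6 × 2²/3² = -6.04 eV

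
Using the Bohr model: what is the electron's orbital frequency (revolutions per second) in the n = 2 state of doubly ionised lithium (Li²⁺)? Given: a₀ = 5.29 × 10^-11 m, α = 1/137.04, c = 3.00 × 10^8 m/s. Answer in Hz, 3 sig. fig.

7.41 × 10^15 Hz

r = n²a₀/Z = 7.05 × 10^-11 m, v = Zαc/n = 3.28 × 10^6 m/s
f = v/(2πr) = 7.41 × 10^15 Hz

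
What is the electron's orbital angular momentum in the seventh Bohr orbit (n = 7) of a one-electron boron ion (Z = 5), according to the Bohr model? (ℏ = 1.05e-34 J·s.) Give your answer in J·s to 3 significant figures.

L_n = nℏ = 7 × 1.05e-34 = 7.35e-34 J·s

7.35e-34 J·s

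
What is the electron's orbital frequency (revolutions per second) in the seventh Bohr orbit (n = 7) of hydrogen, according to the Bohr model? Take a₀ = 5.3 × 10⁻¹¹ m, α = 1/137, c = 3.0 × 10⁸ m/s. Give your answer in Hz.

1.9 × 10¹³ Hz

r = n²a₀/Z = 2.6 × 10⁻⁹ m, v = Zαc/n = 3.1 × 10⁵ m/s
f = v/(2πr) = 1.9 × 10¹³ Hz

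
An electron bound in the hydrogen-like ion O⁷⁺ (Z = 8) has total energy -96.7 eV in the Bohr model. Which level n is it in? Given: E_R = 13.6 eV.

E_n = −E_R Z²/n² ⇒ n² = E_R Z²/(−E_n) = 13.6 × 8² / 96.7 ≈ 9.00
n = 3

3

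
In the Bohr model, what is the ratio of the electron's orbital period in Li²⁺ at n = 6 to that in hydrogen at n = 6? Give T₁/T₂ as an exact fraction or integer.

1/9

T ∝ Z^-2 · n^3
T₁/T₂ = (3/1)^-2 · (6/6)^3 = 1/9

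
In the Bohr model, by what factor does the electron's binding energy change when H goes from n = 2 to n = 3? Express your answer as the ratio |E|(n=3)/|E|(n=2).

4/9

|E| ∝ Z^2 · n^-2; with Z fixed, |E| ∝ n^-2.
|E|(n=3)/|E|(n=2) = (3/2)^-2 = 4/9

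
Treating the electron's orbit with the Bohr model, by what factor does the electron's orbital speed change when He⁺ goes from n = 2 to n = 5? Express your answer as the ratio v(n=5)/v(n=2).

v ∝ Z^1 · n^-1; with Z fixed, v ∝ n^-1.
v(n=5)/v(n=2) = (5/2)^-1 = 2/5

2/5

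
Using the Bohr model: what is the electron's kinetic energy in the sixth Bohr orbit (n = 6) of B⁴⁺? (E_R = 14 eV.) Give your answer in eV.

For a Coulomb orbit the virial theorem gives K = −E_n.
E_n = −E_R·Z²/n², so K = E_R·Z²/n² = 14 × 5²/6² = 9.7 eV

9.7 eV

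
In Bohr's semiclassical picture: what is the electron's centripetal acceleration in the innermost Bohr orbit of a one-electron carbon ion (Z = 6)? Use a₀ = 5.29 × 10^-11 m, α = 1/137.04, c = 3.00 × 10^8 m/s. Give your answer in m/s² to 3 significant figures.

r = n²a₀/Z = 8.82 × 10^-12 m, v = Zαc/n = 1.31 × 10^7 m/s
a = v²/r = (1.31 × 10^7)² / 8.82 × 10^-12 = 1.96 × 10^25 m/s²

1.96 × 10^25 m/s²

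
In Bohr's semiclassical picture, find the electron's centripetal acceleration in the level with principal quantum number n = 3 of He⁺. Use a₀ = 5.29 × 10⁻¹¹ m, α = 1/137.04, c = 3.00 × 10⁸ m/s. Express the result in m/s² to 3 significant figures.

8.95 × 10²¹ m/s²

r = n²a₀/Z = 2.38 × 10⁻¹⁰ m, v = Zαc/n = 1.46 × 10⁶ m/s
a = v²/r = (1.46 × 10⁶)² / 2.38 × 10⁻¹⁰ = 8.95 × 10²¹ m/s²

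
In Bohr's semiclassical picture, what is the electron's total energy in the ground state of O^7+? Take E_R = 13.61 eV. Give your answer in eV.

E_n = −E_R·Z²/n² = −13.61 × 8²/1² = -871.0 eV

-871.0 eV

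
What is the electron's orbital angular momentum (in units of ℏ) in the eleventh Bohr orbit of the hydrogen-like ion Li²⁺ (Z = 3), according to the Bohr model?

11

L_n = nℏ, so L/ℏ = n = 11.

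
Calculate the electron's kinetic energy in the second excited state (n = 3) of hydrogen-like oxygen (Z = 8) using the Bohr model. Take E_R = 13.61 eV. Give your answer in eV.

For a Coulomb orbit the virial theorem gives K = −E_n.
E_n = −E_R·Z²/n², so K = E_R·Z²/n² = 13.61 × 8²/3² = 96.78 eV

96.78 eV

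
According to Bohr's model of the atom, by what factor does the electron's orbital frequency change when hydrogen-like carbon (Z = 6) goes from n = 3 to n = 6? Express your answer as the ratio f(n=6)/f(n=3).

f ∝ Z^2 · n^-3; with Z fixed, f ∝ n^-3.
f(n=6)/f(n=3) = (6/3)^-3 = 1/8

1/8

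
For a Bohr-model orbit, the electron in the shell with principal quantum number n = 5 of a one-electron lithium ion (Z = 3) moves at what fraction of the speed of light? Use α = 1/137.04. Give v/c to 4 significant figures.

0.004378

v_n = Zαc/n, so v/c = Zα/n = 3 × 0.007297 / 5 = 0.004378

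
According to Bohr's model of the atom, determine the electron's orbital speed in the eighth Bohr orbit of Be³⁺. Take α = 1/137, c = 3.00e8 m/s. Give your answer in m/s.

v_n = Zαc/n = 4 × 0.00730 × 3.00e8 / 8
    = 1.09e6 m/s

1.09e6 m/s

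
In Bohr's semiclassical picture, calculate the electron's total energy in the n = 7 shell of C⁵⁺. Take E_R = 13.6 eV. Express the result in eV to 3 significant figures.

E_n = −E_R·Z²/n² = −13.6 × 6²/7² = -9.99 eV

-9.99 eV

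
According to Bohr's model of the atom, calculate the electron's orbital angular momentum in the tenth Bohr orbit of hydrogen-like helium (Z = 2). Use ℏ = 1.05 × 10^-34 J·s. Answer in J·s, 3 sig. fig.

1.05 × 10^-33 J·s

L_n = nℏ = 10 × 1.05 × 10^-34 = 1.05 × 10^-33 J·s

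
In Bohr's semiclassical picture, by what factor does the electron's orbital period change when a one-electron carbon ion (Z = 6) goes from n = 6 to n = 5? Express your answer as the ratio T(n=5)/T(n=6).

125/216

T ∝ Z^-2 · n^3; with Z fixed, T ∝ n^3.
T(n=5)/T(n=6) = (5/6)^3 = 125/216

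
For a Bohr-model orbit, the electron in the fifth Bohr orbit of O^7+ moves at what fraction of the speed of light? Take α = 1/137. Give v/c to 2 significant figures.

v_n = Zαc/n, so v/c = Zα/n = 8 × 0.0073 / 5 = 0.012

0.012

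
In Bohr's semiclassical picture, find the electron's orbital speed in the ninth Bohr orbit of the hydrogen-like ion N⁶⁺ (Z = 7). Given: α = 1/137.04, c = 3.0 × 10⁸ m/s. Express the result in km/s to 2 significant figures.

1700 km/s

v_n = Zαc/n = 7 × 0.0073 × 3.0 × 10⁸ / 9
    = 1700 km/s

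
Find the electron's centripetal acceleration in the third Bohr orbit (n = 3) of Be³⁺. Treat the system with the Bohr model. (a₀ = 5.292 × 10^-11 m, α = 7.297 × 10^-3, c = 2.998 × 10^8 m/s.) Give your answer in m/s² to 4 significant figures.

r = n²a₀/Z = 1.191 × 10^-10 m, v = Zαc/n = 2.917 × 10^6 m/s
a = v²/r = (2.917 × 10^6)² / 1.191 × 10^-10 = 7.145 × 10^22 m/s²

7.145 × 10^22 m/s²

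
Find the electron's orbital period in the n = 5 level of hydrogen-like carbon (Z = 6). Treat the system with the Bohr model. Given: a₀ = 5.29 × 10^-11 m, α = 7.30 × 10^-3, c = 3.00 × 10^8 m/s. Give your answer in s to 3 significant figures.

r = n²a₀/Z = 5²·5.29 × 10^-11/6 = 2.20 × 10^-10 m
v = Zαc/n = 6·0.00730·3.00 × 10^8/5 = 2.63 × 10^6 m/s
T = 2πr/v = 5.27 × 10^-16 s

5.27 × 10^-16 s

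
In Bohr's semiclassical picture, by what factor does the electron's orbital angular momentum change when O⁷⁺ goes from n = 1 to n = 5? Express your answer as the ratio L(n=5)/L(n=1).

L = nℏ depends only on n, so L ∝ n.
L(n=5)/L(n=1) = (5/1)^1 = 5

5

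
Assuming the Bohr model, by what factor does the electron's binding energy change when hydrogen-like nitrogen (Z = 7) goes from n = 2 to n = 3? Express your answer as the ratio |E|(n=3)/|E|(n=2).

4/9

|E| ∝ Z^2 · n^-2; with Z fixed, |E| ∝ n^-2.
|E|(n=3)/|E|(n=2) = (3/2)^-2 = 4/9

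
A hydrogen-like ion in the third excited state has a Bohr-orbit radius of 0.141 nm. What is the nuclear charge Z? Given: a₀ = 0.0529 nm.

6

r_n = n²a₀/Z ⇒ Z = n²a₀/r = 4² × 0.0529 / 0.141 ≈ 6.00
Z = 6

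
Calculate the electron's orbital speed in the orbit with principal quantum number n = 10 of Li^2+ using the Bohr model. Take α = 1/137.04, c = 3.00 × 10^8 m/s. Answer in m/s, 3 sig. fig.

6.57 × 10^5 m/s

v_n = Zαc/n = 3 × 0.00730 × 3.00 × 10^8 / 10
    = 6.57 × 10^5 m/s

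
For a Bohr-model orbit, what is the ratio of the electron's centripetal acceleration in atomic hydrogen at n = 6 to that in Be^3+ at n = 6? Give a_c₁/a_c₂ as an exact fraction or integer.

1/64

a_c ∝ Z^3 · n^-4
a_c₁/a_c₂ = (1/4)^3 · (6/6)^-4 = 1/64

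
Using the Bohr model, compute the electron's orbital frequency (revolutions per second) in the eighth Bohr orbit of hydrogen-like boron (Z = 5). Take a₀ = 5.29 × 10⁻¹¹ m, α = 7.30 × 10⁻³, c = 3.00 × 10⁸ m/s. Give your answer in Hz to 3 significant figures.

3.22 × 10¹⁴ Hz

r = n²a₀/Z = 6.77 × 10⁻¹⁰ m, v = Zαc/n = 1.37 × 10⁶ m/s
f = v/(2πr) = 3.22 × 10¹⁴ Hz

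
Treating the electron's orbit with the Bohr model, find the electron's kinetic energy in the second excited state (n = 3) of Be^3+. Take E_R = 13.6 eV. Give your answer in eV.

For a Coulomb orbit the virial theorem gives K = −E_n.
E_n = −E_R·Z²/n², so K = E_R·Z²/n² = 13.6 × 4²/3² = 24.2 eV

24.2 eV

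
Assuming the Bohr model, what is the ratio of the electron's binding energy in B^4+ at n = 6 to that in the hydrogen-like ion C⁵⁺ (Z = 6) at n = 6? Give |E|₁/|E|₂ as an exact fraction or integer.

25/36

|E| ∝ Z^2 · n^-2
|E|₁/|E|₂ = (5/6)^2 · (6/6)^-2 = 25/36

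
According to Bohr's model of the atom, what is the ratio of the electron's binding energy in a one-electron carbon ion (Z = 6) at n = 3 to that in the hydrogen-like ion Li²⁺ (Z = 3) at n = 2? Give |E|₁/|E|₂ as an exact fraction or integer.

|E| ∝ Z^2 · n^-2
|E|₁/|E|₂ = (6/3)^2 · (3/2)^-2 = 16/9

16/9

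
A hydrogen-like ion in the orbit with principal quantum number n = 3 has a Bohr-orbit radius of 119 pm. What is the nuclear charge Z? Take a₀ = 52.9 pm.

r_n = n²a₀/Z ⇒ Z = n²a₀/r = 3² × 52.9 / 119 ≈ 4.00
Z = 4

4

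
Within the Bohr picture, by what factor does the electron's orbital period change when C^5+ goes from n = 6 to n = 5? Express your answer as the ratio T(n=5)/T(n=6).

125/216

T ∝ Z^-2 · n^3; with Z fixed, T ∝ n^3.
T(n=5)/T(n=6) = (5/6)^3 = 125/216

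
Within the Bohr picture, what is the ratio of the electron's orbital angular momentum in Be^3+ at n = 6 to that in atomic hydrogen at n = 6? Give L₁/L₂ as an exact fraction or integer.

L = nℏ is independent of Z.
L₁/L₂ = n₁/n₂ = 6/6 = 1

1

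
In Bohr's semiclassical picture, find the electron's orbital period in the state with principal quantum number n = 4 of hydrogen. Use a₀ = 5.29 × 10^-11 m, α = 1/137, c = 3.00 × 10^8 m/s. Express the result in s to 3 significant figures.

r = n²a₀/Z = 4²·5.29 × 10^-11/1 = 8.46 × 10^-10 m
v = Zαc/n = 1·0.00730·3.00 × 10^8/4 = 5.47 × 10^5 m/s
T = 2πr/v = 9.71 × 10^-15 s

9.71 × 10^-15 s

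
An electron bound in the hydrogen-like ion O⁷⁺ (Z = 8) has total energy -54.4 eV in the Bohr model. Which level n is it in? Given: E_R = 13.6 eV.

E_n = −E_R Z²/n² ⇒ n² = E_R Z²/(−E_n) = 13.6 × 8² / 54.4 ≈ 16.00
n = 4

4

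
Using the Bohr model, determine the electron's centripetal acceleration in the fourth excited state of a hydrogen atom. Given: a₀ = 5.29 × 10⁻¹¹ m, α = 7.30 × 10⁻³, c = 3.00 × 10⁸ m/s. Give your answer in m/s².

1.45 × 10²⁰ m/s²

r = n²a₀/Z = 1.32 × 10⁻⁹ m, v = Zαc/n = 4.38 × 10⁵ m/s
a = v²/r = (4.38 × 10⁵)² / 1.32 × 10⁻⁹ = 1.45 × 10²⁰ m/s²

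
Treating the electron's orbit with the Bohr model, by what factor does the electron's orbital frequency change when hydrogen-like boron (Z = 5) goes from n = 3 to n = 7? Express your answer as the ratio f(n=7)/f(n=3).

f ∝ Z^2 · n^-3; with Z fixed, f ∝ n^-3.
f(n=7)/f(n=3) = (7/3)^-3 = 27/343

27/343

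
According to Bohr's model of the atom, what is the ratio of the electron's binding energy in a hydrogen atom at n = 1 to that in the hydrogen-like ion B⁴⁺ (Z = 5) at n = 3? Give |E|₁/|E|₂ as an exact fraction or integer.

9/25

|E| ∝ Z^2 · n^-2
|E|₁/|E|₂ = (1/5)^2 · (1/3)^-2 = 9/25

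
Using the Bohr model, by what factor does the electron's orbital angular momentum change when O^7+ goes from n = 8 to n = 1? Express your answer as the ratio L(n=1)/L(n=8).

1/8

L = nℏ depends only on n, so L ∝ n.
L(n=1)/L(n=8) = (1/8)^1 = 1/8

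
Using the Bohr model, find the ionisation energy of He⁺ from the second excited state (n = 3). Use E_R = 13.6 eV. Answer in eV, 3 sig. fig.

E_n = −E_R·Z²/n² = −13.6 × 2²/3² eV = -6.04 eV
Ionisation energy = −E_n = 6.04 eV

6.04 eV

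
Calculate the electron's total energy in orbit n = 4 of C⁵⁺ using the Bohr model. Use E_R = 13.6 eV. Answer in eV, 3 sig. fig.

E_n = −E_R·Z²/n² = −13.6 × 6²/4² = -30.6 eV

-30.6 eV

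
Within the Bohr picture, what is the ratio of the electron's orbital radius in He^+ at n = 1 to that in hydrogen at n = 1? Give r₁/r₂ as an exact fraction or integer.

1/2

r ∝ Z^-1 · n^2
r₁/r₂ = (2/1)^-1 · (1/1)^2 = 1/2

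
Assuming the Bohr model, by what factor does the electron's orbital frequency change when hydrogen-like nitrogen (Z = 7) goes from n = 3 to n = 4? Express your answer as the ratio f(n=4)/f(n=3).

f ∝ Z^2 · n^-3; with Z fixed, f ∝ n^-3.
f(n=4)/f(n=3) = (4/3)^-3 = 27/64

27/64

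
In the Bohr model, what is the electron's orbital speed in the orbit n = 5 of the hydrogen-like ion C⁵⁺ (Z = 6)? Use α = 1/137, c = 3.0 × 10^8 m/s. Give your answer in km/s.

v_n = Zαc/n = 6 × 0.0073 × 3.0 × 10^8 / 5
    = 2600 km/s

2600 km/s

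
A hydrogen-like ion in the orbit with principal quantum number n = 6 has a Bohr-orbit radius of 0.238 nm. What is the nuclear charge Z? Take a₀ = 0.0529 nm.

8

r_n = n²a₀/Z ⇒ Z = n²a₀/r = 6² × 0.0529 / 0.238 ≈ 8.00
Z = 8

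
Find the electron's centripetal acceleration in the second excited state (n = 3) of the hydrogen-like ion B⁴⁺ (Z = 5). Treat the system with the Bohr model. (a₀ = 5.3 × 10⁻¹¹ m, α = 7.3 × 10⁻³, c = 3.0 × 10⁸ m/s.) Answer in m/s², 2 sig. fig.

1.4 × 10²³ m/s²

r = n²a₀/Z = 9.5 × 10⁻¹¹ m, v = Zαc/n = 3.6 × 10⁶ m/s
a = v²/r = (3.6 × 10⁶)² / 9.5 × 10⁻¹¹ = 1.4 × 10²³ m/s²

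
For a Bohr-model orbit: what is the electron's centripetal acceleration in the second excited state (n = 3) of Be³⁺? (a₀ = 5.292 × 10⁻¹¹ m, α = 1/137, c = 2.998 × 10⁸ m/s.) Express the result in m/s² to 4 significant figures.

r = n²a₀/Z = 1.191 × 10⁻¹⁰ m, v = Zαc/n = 2.918 × 10⁶ m/s
a = v²/r = (2.918 × 10⁶)² / 1.191 × 10⁻¹⁰ = 7.150 × 10²² m/s²

7.150 × 10²² m/s²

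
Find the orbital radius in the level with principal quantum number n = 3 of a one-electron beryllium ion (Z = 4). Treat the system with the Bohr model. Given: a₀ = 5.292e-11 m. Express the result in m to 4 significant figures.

r_n = n²a₀/Z = 3² × 5.292e-11 / 4
    = 9 × 5.292e-11 / 4 = 1.191e-10 m

1.191e-10 m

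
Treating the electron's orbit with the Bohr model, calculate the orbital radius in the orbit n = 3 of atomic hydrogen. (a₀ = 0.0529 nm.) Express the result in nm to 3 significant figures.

0.476 nm

r_n = n²a₀/Z = 3² × 0.0529 / 1
    = 9 × 0.0529 / 1 = 0.476 nm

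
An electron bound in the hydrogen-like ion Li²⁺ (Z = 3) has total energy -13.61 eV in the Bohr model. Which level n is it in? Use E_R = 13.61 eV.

E_n = −E_R Z²/n² ⇒ n² = E_R Z²/(−E_n) = 13.61 × 3² / 13.61 ≈ 9.00
n = 3

3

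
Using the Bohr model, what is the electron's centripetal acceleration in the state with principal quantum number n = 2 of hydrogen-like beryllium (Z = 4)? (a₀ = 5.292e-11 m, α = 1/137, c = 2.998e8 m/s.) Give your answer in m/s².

r = n²a₀/Z = 5.292e-11 m, v = Zαc/n = 4.377e6 m/s
a = v²/r = (4.377e6)² / 5.292e-11 = 3.620e23 m/s²

3.620e23 m/s²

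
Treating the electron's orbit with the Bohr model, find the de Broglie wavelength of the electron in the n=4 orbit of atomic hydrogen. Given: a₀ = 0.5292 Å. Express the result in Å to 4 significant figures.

13.30 Å

The Bohr quantisation condition is nλ = 2πr_n.
r_n = n²a₀/Z = 8.467 Å
λ = 2πr_n/n = 2π·8.467/4 = 13.30 Å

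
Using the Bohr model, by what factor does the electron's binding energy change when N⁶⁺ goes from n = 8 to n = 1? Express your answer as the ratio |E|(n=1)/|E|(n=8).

|E| ∝ Z^2 · n^-2; with Z fixed, |E| ∝ n^-2.
|E|(n=1)/|E|(n=8) = (1/8)^-2 = 64

64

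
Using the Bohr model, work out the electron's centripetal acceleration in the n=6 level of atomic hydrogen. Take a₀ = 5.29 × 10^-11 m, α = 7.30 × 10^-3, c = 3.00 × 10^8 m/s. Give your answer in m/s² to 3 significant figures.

r = n²a₀/Z = 1.90 × 10^-9 m, v = Zαc/n = 3.65 × 10^5 m/s
a = v²/r = (3.65 × 10^5)² / 1.90 × 10^-9 = 7.00 × 10^19 m/s²

7.00 × 10^19 m/s²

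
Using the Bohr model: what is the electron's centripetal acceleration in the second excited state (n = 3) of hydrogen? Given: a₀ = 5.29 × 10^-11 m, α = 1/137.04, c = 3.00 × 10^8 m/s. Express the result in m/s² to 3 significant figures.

1.12 × 10^21 m/s²

r = n²a₀/Z = 4.76 × 10^-10 m, v = Zαc/n = 7.30 × 10^5 m/s
a = v²/r = (7.30 × 10^5)² / 4.76 × 10^-10 = 1.12 × 10^21 m/s²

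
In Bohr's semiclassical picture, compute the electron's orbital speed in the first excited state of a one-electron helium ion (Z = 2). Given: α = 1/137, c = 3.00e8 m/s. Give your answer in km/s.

2190 km/s

v_n = Zαc/n = 2 × 0.00730 × 3.00e8 / 2
    = 2190 km/s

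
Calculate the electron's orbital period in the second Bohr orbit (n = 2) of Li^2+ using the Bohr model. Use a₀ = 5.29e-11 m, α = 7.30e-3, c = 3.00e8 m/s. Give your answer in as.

135 as

r = n²a₀/Z = 2²·5.29e-11/3 = 7.05e-11 m
v = Zαc/n = 3·0.00730·3.00e8/2 = 3.29e6 m/s
T = 2πr/v = 1.35e-16 s = 135 as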